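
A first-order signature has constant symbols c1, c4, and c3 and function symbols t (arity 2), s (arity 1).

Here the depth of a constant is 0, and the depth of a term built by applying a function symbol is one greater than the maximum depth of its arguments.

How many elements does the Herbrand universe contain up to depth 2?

If N_k denotes the number of depth-≤k ground terms, the 3 constants give N_0 = 3, and each function symbol of arity r contributes N_{k-1}^r new terms at level k: N_k = 3 + N_{k-1}^2 + N_{k-1}.
N_0 = 3
N_1 = 3 + 3^2 + 3 = 15
N_2 = 3 + 15^2 + 15 = 243

243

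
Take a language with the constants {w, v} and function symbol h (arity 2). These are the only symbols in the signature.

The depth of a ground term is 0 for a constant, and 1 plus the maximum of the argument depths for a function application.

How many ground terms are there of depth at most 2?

If N_k denotes the number of depth-≤k ground terms, the 2 constants give N_0 = 2, and each function symbol of arity r contributes N_{k-1}^r new terms at level k: N_k = 2 + N_{k-1}^2.
N_0 = 2
N_1 = 2 + 2^2 = 6
N_2 = 2 + 6^2 = 38

38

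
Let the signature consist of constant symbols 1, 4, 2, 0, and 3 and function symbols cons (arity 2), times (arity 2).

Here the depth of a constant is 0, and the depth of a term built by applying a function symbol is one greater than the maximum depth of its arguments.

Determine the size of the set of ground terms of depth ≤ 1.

Write N_k for the number of ground terms of depth ≤ k. A term of depth ≤ k is either a constant or a function symbol applied to arguments of depth ≤ k−1, so N_k = 5 + N_{k-1}^2 + N_{k-1}^2.
N_0 = 5
N_1 = 5 + 5^2 + 5^2 = 55

55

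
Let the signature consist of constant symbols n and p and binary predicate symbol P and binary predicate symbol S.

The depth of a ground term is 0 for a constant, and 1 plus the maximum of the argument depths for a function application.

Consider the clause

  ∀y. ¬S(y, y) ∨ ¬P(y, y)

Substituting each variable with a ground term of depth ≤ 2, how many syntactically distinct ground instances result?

2

Ground terms of depth ≤ 2:
  With no function symbols every ground term is a constant, so there are exactly 2 ground terms at every depth bound.
  N_0 = 2
  N_1 = 2
  N_2 = 2
  Explicitly: n, p.
So there are 2 ground terms available for substitution.
The clause has 1 distinct variable (y), which appears in the body. In the free term algebra distinct substitutions yield syntactically distinct ground instances.
Number of ground instances = 2.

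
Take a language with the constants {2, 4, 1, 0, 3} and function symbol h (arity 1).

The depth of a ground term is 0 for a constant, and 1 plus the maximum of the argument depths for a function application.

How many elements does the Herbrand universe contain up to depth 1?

Let N_k count ground terms of depth at most k. Each non-constant term of depth ≤ k is some function symbol applied to depth-≤(k−1) arguments, giving N_k = 5 + N_{k-1}.
N_0 = 5
N_1 = 5 + 5 = 10
Explicitly: 2, 4, 1, 0, 3, h(2), h(4), h(1), h(0), h(3).

10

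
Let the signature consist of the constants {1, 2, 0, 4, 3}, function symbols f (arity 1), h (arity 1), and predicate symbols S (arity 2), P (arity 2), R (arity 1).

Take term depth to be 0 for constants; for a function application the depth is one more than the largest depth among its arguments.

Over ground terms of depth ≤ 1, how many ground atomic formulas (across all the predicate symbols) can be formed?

First count ground terms of depth ≤ 1.
If N_k denotes the number of depth-≤k ground terms, the 5 constants give N_0 = 5, and each function symbol of arity r contributes N_{k-1}^r new terms at level k: N_k = 5 + N_{k-1} + N_{k-1}.
N_0 = 5
N_1 = 5 + 5 + 5 = 15
So |H| = 15.
For each predicate symbol, the number of ground atoms is |H| raised to its arity; summing:
  S: 15^2 = 225;  P: 15^2 = 225;  R: 15
Total ground atoms: 225 + 225 + 15 = 465.

465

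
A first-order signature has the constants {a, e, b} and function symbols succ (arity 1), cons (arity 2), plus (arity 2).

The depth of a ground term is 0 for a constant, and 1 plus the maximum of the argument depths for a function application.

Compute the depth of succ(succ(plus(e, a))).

depth(plus(e, a)) = 1 + max(0, 0) = 1
depth(succ(plus(e, a))) = 1 + depth(plus(e, a)) = 1 + 1 = 2
depth(succ(succ(plus(e, a)))) = 1 + depth(succ(plus(e, a))) = 1 + 2 = 3

3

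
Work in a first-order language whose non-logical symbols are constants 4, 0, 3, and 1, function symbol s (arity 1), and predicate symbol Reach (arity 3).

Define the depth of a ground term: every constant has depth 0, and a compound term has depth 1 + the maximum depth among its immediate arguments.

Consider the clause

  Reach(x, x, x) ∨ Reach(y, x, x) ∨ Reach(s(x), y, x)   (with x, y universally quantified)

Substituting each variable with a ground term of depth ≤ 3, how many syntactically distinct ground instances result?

Ground terms of depth ≤ 3:
  Let N_k count ground terms of depth at most k. Each non-constant term of depth ≤ k is some function symbol applied to depth-≤(k−1) arguments, giving N_k = 4 + N_{k-1}.
  N_0 = 4
  N_1 = 4 + 4 = 8
  N_2 = 4 + 8 = 12
  N_3 = 4 + 12 = 16
So there are 16 ground terms available for substitution.
The body mentions every one of the 2 quantified variables; since ground terms form a free algebra, no two substitutions collapse to the same formula.
Number of ground instances = 16^2 = 256.

256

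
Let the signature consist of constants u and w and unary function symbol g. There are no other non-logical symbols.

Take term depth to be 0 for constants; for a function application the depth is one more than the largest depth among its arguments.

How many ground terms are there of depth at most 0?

2

Let N_k count ground terms of depth at most k. Each non-constant term of depth ≤ k is some function symbol applied to depth-≤(k−1) arguments, giving N_k = 2 + N_{k-1}.
N_0 = 2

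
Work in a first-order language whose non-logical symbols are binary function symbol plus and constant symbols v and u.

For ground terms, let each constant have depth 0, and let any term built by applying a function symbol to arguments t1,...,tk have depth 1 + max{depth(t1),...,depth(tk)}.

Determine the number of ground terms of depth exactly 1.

4

If N_k denotes the number of depth-≤k ground terms, the 2 constants give N_0 = 2, and each function symbol of arity r contributes N_{k-1}^r new terms at level k: N_k = 2 + N_{k-1}^2.
N_0 = 2
N_1 = 2 + 2^2 = 6
Terms of depth exactly 1: N_1 − N_0 = 6 − 2 = 4.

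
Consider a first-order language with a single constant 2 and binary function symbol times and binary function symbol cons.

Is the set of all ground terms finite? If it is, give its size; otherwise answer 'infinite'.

infinite

The signature has at least one function symbol (times, arity 2) and at least one constant (2).
Iterating times gives infinitely many distinct ground terms: 2, times(2, 2), times(times(2, 2), times(2, 2)), ...
So the Herbrand universe is infinite.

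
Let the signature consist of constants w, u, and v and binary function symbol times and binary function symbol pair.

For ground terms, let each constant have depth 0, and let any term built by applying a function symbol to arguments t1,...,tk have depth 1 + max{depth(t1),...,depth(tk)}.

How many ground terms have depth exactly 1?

If N_k denotes the number of depth-≤k ground terms, the 3 constants give N_0 = 3, and each function symbol of arity r contributes N_{k-1}^r new terms at level k: N_k = 3 + N_{k-1}^2 + N_{k-1}^2.
N_0 = 3
N_1 = 3 + 3^2 + 3^2 = 21
Terms of depth exactly 1: N_1 − N_0 = 21 − 3 = 18.

18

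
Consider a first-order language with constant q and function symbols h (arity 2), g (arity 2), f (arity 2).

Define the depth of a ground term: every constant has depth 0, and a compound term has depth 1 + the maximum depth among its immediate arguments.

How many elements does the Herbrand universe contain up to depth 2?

49

If N_k denotes the number of depth-≤k ground terms, the 1 constant gives N_0 = 1, and each function symbol of arity r contributes N_{k-1}^r new terms at level k: N_k = 1 + N_{k-1}^2 + N_{k-1}^2 + N_{k-1}^2.
N_0 = 1
N_1 = 1 + 1^2 + 1^2 + 1^2 = 4
N_2 = 1 + 4^2 + 4^2 + 4^2 = 49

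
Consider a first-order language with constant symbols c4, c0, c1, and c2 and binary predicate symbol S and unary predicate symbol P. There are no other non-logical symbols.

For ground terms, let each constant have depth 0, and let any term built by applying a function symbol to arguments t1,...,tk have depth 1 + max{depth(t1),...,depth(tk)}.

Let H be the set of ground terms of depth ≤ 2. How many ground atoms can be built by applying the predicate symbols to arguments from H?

First count ground terms of depth ≤ 2.
With no function symbols every ground term is a constant, so there are exactly 4 ground terms at every depth bound.
N_0 = 4
N_1 = 4
N_2 = 4
Explicitly: c4, c0, c1, c2.
So |H| = 4.
For each predicate symbol, the number of ground atoms is |H| raised to its arity; summing:
  S: 4^2 = 16;  P: 4
Total ground atoms: 16 + 4 = 20.

20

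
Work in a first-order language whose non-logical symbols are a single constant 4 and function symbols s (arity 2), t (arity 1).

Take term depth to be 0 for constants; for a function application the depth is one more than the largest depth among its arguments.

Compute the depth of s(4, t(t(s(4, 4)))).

4

depth(s(4, 4)) = 1 + max(0, 0) = 1
depth(t(s(4, 4))) = 1 + depth(s(4, 4)) = 1 + 1 = 2
depth(t(t(s(4, 4)))) = 1 + depth(t(s(4, 4))) = 1 + 2 = 3
depth(s(4, t(t(s(4, 4))))) = 1 + max(0, 3) = 4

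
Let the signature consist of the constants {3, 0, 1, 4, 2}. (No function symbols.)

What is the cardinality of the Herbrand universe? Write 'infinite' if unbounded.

5

There are no function symbols, so every ground term is one of the 5 constants.
The Herbrand universe is {3, 0, 1, 4, 2}, which is finite with 5 elements.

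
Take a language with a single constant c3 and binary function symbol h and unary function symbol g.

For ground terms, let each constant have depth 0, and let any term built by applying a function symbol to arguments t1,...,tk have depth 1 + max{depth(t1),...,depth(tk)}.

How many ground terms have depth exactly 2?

Write N_k for the number of ground terms of depth ≤ k. A term of depth ≤ k is either a constant or a function symbol applied to arguments of depth ≤ k−1, so N_k = 1 + N_{k-1}^2 + N_{k-1}.
N_0 = 1
N_1 = 1 + 1^2 + 1 = 3
N_2 = 1 + 3^2 + 3 = 13
Terms of depth exactly 2: N_2 − N_1 = 13 − 3 = 10.

10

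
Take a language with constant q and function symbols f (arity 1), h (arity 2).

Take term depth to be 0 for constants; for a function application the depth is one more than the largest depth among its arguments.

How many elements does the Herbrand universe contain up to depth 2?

13

Count level by level. With function symbols f/1, h/2, the terms of depth ≤ k are the 1 constant together with each function applied to depth-≤(k−1) tuples, so N_k = 1 + N_{k-1} + N_{k-1}^2.
N_0 = 1
N_1 = 1 + 1 + 1^2 = 3
N_2 = 1 + 3 + 3^2 = 13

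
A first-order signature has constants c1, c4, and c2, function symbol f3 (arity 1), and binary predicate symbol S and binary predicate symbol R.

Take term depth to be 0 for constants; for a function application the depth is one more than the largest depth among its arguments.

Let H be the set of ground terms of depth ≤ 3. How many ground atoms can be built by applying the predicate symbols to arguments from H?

First count ground terms of depth ≤ 3.
If N_k denotes the number of depth-≤k ground terms, the 3 constants give N_0 = 3, and each function symbol of arity r contributes N_{k-1}^r new terms at level k: N_k = 3 + N_{k-1}.
N_0 = 3
N_1 = 3 + 3 = 6
N_2 = 3 + 6 = 9
N_3 = 3 + 9 = 12
So |H| = 12.
Ground atoms are formed by filling each argument slot of a predicate with a term from H, so an r-ary predicate gives |H|^r atoms:
  S: 12^2 = 144;  R: 12^2 = 144
Total ground atoms: 144 + 144 = 288.

288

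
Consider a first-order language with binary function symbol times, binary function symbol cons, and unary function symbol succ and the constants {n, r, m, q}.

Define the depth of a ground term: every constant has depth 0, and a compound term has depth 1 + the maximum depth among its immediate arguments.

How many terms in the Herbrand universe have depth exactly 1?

36

Write N_k for the number of ground terms of depth ≤ k. A term of depth ≤ k is either a constant or a function symbol applied to arguments of depth ≤ k−1, so N_k = 4 + N_{k-1}^2 + N_{k-1}^2 + N_{k-1}.
N_0 = 4
N_1 = 4 + 4^2 + 4^2 + 4 = 40
Terms of depth exactly 1: N_1 − N_0 = 40 − 4 = 36.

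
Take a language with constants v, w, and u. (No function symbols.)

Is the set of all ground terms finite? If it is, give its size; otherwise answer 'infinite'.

3

There are no function symbols, so every ground term is one of the 3 constants.
The Herbrand universe is {v, w, u}, which is finite with 3 elements.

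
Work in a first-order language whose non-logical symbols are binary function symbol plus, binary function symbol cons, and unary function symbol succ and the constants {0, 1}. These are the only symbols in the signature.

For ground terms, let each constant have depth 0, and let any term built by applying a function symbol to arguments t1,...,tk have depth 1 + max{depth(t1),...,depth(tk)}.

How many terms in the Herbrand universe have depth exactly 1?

If N_k denotes the number of depth-≤k ground terms, the 2 constants give N_0 = 2, and each function symbol of arity r contributes N_{k-1}^r new terms at level k: N_k = 2 + N_{k-1}^2 + N_{k-1}^2 + N_{k-1}.
N_0 = 2
N_1 = 2 + 2^2 + 2^2 + 2 = 12
Terms of depth exactly 1: N_1 − N_0 = 12 − 2 = 10.

10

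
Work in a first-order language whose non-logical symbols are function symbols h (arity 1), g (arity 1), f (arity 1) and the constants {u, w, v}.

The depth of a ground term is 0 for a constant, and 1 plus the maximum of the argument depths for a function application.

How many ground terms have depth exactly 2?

27

Let N_k count ground terms of depth at most k. Each non-constant term of depth ≤ k is some function symbol applied to depth-≤(k−1) arguments, giving N_k = 3 + N_{k-1} + N_{k-1} + N_{k-1}.
N_0 = 3
N_1 = 3 + 3 + 3 + 3 = 12
N_2 = 3 + 12 + 12 + 12 = 39
Terms of depth exactly 2: N_2 − N_1 = 39 − 12 = 27.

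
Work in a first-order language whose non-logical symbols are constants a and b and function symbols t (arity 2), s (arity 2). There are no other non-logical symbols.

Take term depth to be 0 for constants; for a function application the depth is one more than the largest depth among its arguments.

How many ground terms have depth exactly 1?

Count level by level. With function symbols t/2, s/2, the terms of depth ≤ k are the 2 constants together with each function applied to depth-≤(k−1) tuples, so N_k = 2 + N_{k-1}^2 + N_{k-1}^2.
N_0 = 2
N_1 = 2 + 2^2 + 2^2 = 10
Terms of depth exactly 1: N_1 − N_0 = 10 − 2 = 8.

8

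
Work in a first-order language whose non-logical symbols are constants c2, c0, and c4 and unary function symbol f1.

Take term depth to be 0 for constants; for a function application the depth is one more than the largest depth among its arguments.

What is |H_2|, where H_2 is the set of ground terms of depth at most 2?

9

Let N_k count ground terms of depth at most k. Each non-constant term of depth ≤ k is some function symbol applied to depth-≤(k−1) arguments, giving N_k = 3 + N_{k-1}.
N_0 = 3
N_1 = 3 + 3 = 6
N_2 = 3 + 6 = 9
Explicitly: c2, c0, c4, f1(c2), f1(c0), f1(c4), f1(f1(c2)), f1(f1(c0)), f1(f1(c4)).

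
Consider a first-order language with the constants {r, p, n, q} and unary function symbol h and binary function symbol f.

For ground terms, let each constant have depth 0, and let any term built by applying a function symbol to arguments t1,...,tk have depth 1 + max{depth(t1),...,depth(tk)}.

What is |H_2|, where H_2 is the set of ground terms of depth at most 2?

Write N_k for the number of ground terms of depth ≤ k. A term of depth ≤ k is either a constant or a function symbol applied to arguments of depth ≤ k−1, so N_k = 4 + N_{k-1} + N_{k-1}^2.
N_0 = 4
N_1 = 4 + 4 + 4^2 = 24
N_2 = 4 + 24 + 24^2 = 604

604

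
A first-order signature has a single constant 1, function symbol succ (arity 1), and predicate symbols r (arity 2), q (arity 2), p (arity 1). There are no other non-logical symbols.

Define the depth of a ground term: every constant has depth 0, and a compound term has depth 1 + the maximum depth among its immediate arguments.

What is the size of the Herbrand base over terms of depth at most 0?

3

First count ground terms of depth ≤ 0.
Let N_k count ground terms of depth at most k. Each non-constant term of depth ≤ k is some function symbol applied to depth-≤(k−1) arguments, giving N_k = 1 + N_{k-1}.
N_0 = 1
So |H| = 1.
Each predicate of arity r yields |H|^r ground atoms (one per choice of an r-tuple from H):
  r: 1^2 = 1;  q: 1^2 = 1;  p: 1
Total ground atoms: 1 + 1 + 1 = 3.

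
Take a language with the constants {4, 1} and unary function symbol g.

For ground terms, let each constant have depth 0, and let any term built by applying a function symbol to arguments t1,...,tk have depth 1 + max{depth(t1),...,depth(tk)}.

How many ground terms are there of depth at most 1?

Count level by level. With function symbols g/1, the terms of depth ≤ k are the 2 constants together with each function applied to depth-≤(k−1) tuples, so N_k = 2 + N_{k-1}.
N_0 = 2
N_1 = 2 + 2 = 4
Explicitly: 4, 1, g(4), g(1).

4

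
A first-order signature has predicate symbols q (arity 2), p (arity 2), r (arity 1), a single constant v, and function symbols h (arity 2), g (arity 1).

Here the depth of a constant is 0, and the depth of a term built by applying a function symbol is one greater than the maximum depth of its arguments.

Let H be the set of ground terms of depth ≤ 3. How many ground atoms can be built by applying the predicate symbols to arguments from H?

67161

First count ground terms of depth ≤ 3.
Let N_k = |{terms of depth ≤ k}|. Then N_0 = 1 and N_k = 1 + N_{k-1}^2 + N_{k-1} for k ≥ 1 (one summand per function symbol, arity giving the exponent).
N_0 = 1
N_1 = 1 + 1^2 + 1 = 3
N_2 = 1 + 3^2 + 3 = 13
N_3 = 1 + 13^2 + 13 = 183
So |H| = 183.
A ground atom is a predicate applied to a tuple of terms from H, so the count is the sum over predicates of |H|^arity:
  q: 183^2 = 33489;  p: 183^2 = 33489;  r: 183
Total ground atoms: 33489 + 33489 + 183 = 67161.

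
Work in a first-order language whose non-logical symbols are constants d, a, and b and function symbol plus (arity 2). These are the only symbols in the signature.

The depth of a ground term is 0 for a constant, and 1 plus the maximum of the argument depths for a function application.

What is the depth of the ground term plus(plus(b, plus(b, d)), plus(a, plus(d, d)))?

depth(plus(b, d)) = 1 + max(0, 0) = 1
depth(plus(b, plus(b, d))) = 1 + max(0, 1) = 2
depth(plus(d, d)) = 1 + max(0, 0) = 1
depth(plus(a, plus(d, d))) = 1 + max(0, 1) = 2
depth(plus(plus(b, plus(b, d)), plus(a, plus(d, d)))) = 1 + max(2, 2) = 3

3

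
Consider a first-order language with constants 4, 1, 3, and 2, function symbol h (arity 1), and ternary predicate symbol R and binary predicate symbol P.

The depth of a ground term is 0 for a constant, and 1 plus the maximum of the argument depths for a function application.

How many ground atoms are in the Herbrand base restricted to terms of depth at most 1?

576

First count ground terms of depth ≤ 1.
Let N_k count ground terms of depth at most k. Each non-constant term of depth ≤ k is some function symbol applied to depth-≤(k−1) arguments, giving N_k = 4 + N_{k-1}.
N_0 = 4
N_1 = 4 + 4 = 8
So |H| = 8.
Ground atoms are formed by filling each argument slot of a predicate with a term from H, so an r-ary predicate gives |H|^r atoms:
  R: 8^3 = 512;  P: 8^2 = 64
Total ground atoms: 512 + 64 = 576.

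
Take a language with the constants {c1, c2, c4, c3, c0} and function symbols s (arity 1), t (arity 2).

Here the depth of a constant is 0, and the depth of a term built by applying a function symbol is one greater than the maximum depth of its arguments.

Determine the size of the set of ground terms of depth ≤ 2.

Let N_k = |{terms of depth ≤ k}|. Then N_0 = 5 and N_k = 5 + N_{k-1} + N_{k-1}^2 for k ≥ 1 (one summand per function symbol, arity giving the exponent).
N_0 = 5
N_1 = 5 + 5 + 5^2 = 35
N_2 = 5 + 35 + 35^2 = 1265

1265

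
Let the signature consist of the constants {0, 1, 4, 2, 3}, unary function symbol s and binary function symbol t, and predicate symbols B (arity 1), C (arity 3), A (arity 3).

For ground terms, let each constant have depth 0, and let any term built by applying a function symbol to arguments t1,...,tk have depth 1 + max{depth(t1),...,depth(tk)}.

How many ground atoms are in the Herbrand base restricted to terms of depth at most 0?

First count ground terms of depth ≤ 0.
If N_k denotes the number of depth-≤k ground terms, the 5 constants give N_0 = 5, and each function symbol of arity r contributes N_{k-1}^r new terms at level k: N_k = 5 + N_{k-1} + N_{k-1}^2.
N_0 = 5
So |H| = 5.
Each predicate of arity r yields |H|^r ground atoms (one per choice of an r-tuple from H):
  B: 5;  C: 5^3 = 125;  A: 5^3 = 125
Total ground atoms: 5 + 125 + 125 = 255.

255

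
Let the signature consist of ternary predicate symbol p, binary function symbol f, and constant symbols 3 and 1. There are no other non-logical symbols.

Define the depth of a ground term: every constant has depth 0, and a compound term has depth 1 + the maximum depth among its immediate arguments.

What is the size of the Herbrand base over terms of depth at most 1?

First count ground terms of depth ≤ 1.
If N_k denotes the number of depth-≤k ground terms, the 2 constants give N_0 = 2, and each function symbol of arity r contributes N_{k-1}^r new terms at level k: N_k = 2 + N_{k-1}^2.
N_0 = 2
N_1 = 2 + 2^2 = 6
Explicitly: 3, 1, f(3, 3), f(3, 1), f(1, 3), f(1, 1).
So |H| = 6.
Each predicate of arity r yields |H|^r ground atoms (one per choice of an r-tuple from H):
  p: 6^3 = 216
Total ground atoms: 216.

216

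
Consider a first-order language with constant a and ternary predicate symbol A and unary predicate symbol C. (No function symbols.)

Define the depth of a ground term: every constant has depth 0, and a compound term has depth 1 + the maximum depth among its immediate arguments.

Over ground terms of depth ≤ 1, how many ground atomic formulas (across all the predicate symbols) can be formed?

First count ground terms of depth ≤ 1.
With no function symbols every ground term is a constant, so there is exactly 1 ground term at every depth bound.
N_0 = 1
N_1 = 1
So |H| = 1.
A ground atom is a predicate applied to a tuple of terms from H, so the count is the sum over predicates of |H|^arity:
  A: 1^3 = 1;  C: 1
Total ground atoms: 1 + 1 = 2.

2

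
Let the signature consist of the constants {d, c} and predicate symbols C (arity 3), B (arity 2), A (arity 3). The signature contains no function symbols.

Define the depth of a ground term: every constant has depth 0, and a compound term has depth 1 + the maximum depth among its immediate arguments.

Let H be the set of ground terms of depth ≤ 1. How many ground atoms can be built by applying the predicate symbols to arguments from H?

20

First count ground terms of depth ≤ 1.
With no function symbols every ground term is a constant, so there are exactly 2 ground terms at every depth bound.
N_0 = 2
N_1 = 2
Explicitly: d, c.
So |H| = 2.
A ground atom is a predicate applied to a tuple of terms from H, so the count is the sum over predicates of |H|^arity:
  C: 2^3 = 8;  B: 2^2 = 4;  A: 2^3 = 8
Total ground atoms: 8 + 4 + 8 = 20.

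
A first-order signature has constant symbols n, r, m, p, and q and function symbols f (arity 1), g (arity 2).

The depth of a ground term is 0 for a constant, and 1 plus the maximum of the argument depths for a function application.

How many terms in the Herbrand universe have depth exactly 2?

Write N_k for the number of ground terms of depth ≤ k. A term of depth ≤ k is either a constant or a function symbol applied to arguments of depth ≤ k−1, so N_k = 5 + N_{k-1} + N_{k-1}^2.
N_0 = 5
N_1 = 5 + 5 + 5^2 = 35
N_2 = 5 + 35 + 35^2 = 1265
Terms of depth exactly 2: N_2 − N_1 = 1265 − 35 = 1230.

1230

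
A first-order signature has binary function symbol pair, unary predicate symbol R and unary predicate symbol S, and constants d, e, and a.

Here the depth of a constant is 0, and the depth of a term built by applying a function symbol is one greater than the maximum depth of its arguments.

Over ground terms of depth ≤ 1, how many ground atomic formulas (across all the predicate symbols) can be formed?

First count ground terms of depth ≤ 1.
Let N_k = |{terms of depth ≤ k}|. Then N_0 = 3 and N_k = 3 + N_{k-1}^2 for k ≥ 1 (one summand per function symbol, arity giving the exponent).
N_0 = 3
N_1 = 3 + 3^2 = 12
So |H| = 12.
Each predicate of arity r yields |H|^r ground atoms (one per choice of an r-tuple from H):
  R: 12;  S: 12
Total ground atoms: 12 + 12 = 24.

24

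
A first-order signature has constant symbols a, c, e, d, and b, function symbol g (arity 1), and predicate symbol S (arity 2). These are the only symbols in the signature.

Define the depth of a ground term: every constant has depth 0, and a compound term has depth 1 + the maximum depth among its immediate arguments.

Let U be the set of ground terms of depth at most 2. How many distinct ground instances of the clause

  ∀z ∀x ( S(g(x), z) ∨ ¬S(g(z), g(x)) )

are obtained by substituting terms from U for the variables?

225

Ground terms of depth ≤ 2:
  Count level by level. With function symbols g/1, the terms of depth ≤ k are the 5 constants together with each function applied to depth-≤(k−1) tuples, so N_k = 5 + N_{k-1}.
  N_0 = 5
  N_1 = 5 + 5 = 10
  N_2 = 5 + 10 = 15
So there are 15 ground terms available for substitution.
The clause has 2 distinct variables (z, x), each appearing in the body. In the free term algebra distinct substitutions yield syntactically distinct ground instances.
Number of ground instances = 15^2 = 225.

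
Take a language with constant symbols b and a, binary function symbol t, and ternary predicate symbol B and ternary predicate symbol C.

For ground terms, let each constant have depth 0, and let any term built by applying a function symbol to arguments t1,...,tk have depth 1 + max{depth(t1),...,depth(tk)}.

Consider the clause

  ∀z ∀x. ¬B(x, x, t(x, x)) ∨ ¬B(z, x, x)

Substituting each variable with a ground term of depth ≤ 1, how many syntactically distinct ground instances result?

Ground terms of depth ≤ 1:
  Count level by level. With function symbols t/2, the terms of depth ≤ k are the 2 constants together with each function applied to depth-≤(k−1) tuples, so N_k = 2 + N_{k-1}^2.
  N_0 = 2
  N_1 = 2 + 2^2 = 6
  Explicitly: b, a, t(b, b), t(b, a), t(a, b), t(a, a).
So there are 6 ground terms available for substitution.
The body mentions every one of the 2 quantified variables; since ground terms form a free algebra, no two substitutions collapse to the same formula.
Number of ground instances = 6^2 = 36.

36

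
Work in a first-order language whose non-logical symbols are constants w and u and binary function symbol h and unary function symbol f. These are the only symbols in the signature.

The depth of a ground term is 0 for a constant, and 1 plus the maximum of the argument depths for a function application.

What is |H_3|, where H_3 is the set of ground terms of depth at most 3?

5552

Let N_k count ground terms of depth at most k. Each non-constant term of depth ≤ k is some function symbol applied to depth-≤(k−1) arguments, giving N_k = 2 + N_{k-1}^2 + N_{k-1}.
N_0 = 2
N_1 = 2 + 2^2 + 2 = 8
N_2 = 2 + 8^2 + 8 = 74
N_3 = 2 + 74^2 + 74 = 5552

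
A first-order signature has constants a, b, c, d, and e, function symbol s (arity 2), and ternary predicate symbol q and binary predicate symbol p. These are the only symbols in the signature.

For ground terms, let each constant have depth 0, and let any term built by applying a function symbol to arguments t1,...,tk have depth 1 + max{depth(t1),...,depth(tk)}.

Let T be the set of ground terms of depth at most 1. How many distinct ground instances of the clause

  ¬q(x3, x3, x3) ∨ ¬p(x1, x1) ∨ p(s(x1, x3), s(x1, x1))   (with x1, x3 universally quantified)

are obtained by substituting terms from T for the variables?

900

Ground terms of depth ≤ 1:
  Write N_k for the number of ground terms of depth ≤ k. A term of depth ≤ k is either a constant or a function symbol applied to arguments of depth ≤ k−1, so N_k = 5 + N_{k-1}^2.
  N_0 = 5
  N_1 = 5 + 5^2 = 30
So there are 30 ground terms available for substitution.
The clause has 2 distinct variables (x1, x3), each appearing in the body. In the free term algebra distinct substitutions yield syntactically distinct ground instances.
Number of ground instances = 30^2 = 900.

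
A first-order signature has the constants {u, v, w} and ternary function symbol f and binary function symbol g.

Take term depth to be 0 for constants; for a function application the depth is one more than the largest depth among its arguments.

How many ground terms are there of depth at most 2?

60843

Let N_k count ground terms of depth at most k. Each non-constant term of depth ≤ k is some function symbol applied to depth-≤(k−1) arguments, giving N_k = 3 + N_{k-1}^3 + N_{k-1}^2.
N_0 = 3
N_1 = 3 + 3^3 + 3^2 = 39
N_2 = 3 + 39^3 + 39^2 = 60843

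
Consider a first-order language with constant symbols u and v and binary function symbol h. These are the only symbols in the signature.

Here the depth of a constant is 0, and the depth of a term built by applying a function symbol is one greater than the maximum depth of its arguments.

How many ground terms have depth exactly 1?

Write N_k for the number of ground terms of depth ≤ k. A term of depth ≤ k is either a constant or a function symbol applied to arguments of depth ≤ k−1, so N_k = 2 + N_{k-1}^2.
N_0 = 2
N_1 = 2 + 2^2 = 6
Terms of depth exactly 1: N_1 − N_0 = 6 − 2 = 4.

4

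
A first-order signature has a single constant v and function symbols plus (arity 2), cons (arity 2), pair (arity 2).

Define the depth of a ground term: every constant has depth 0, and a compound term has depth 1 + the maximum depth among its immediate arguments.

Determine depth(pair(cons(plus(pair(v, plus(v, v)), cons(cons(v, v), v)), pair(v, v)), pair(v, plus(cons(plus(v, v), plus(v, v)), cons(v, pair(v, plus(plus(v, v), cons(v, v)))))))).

7

depth(plus(v, v)) = 1 + max(0, 0) = 1
depth(pair(v, plus(v, v))) = 1 + max(0, 1) = 2
depth(cons(v, v)) = 1 + max(0, 0) = 1
depth(cons(cons(v, v), v)) = 1 + max(1, 0) = 2
depth(plus(pair(v, plus(v, v)), cons(cons(v, v), v))) = 1 + max(2, 2) = 3
depth(pair(v, v)) = 1 + max(0, 0) = 1
depth(cons(plus(pair(v, plus(v, v)), cons(cons(v, v), v)), pair(v, v))) = 1 + max(3, 1) = 4
depth(cons(plus(v, v), plus(v, v))) = 1 + max(1, 1) = 2
depth(plus(plus(v, v), cons(v, v))) = 1 + max(1, 1) = 2
depth(pair(v, plus(plus(v, v), cons(v, v)))) = 1 + max(0, 2) = 3
depth(cons(v, pair(v, plus(plus(v, v), cons(v, v))))) = 1 + max(0, 3) = 4
depth(plus(cons(plus(v, v), plus(v, v)), cons(v, pair(v, plus(plus(v, v), cons(v, v)))))) = 1 + max(2, 4) = 5
depth(pair(v, plus(cons(plus(v, v), plus(v, v)), cons(v, pair(v, plus(plus(v, v), cons(v, v))))))) = 1 + max(0, 5) = 6
depth(pair(cons(plus(pair(v, plus(v, v)), cons(cons(v, v), v)), pair(v, v)), pair(v, plus(cons(plus(v, v), plus(v, v)), cons(v, pair(v, plus(plus(v, v), cons(v, v)))))))) = 1 + max(4, 6) = 7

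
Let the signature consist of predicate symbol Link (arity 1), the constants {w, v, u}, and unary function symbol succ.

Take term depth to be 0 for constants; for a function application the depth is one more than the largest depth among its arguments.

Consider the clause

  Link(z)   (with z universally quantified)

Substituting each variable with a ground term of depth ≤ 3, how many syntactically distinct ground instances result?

12

Ground terms of depth ≤ 3:
  Let N_k = |{terms of depth ≤ k}|. Then N_0 = 3 and N_k = 3 + N_{k-1} for k ≥ 1 (one summand per function symbol, arity giving the exponent).
  N_0 = 3
  N_1 = 3 + 3 = 6
  N_2 = 3 + 6 = 9
  N_3 = 3 + 9 = 12
  Explicitly: w, v, u, succ(w), succ(v), succ(u), succ(succ(w)), succ(succ(v)), succ(succ(u)), succ(succ(succ(w))), succ(succ(succ(v))), succ(succ(succ(u))).
So there are 12 ground terms available for substitution.
The body mentions the single quantified variable z; since ground terms form a free algebra, no two substitutions collapse to the same formula.
Number of ground instances = 12.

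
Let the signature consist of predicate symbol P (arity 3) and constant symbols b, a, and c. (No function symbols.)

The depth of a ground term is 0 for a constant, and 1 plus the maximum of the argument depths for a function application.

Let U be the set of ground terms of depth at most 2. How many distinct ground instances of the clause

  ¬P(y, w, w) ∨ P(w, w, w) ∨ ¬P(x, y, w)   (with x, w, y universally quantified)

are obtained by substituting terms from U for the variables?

Ground terms of depth ≤ 2:
  With no function symbols every ground term is a constant, so there are exactly 3 ground terms at every depth bound.
  N_0 = 3
  N_1 = 3
  N_2 = 3
  Explicitly: b, a, c.
So there are 3 ground terms available for substitution.
There are 3 variables to instantiate (x, w, y), each occurring in at least one literal, so different choices give different ground instances.
Number of ground instances = 3^3 = 27.

27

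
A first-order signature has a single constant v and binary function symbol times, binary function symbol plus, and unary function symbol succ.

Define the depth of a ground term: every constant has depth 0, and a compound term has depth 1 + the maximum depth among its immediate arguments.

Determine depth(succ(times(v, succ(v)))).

depth(succ(v)) = 1 + depth(v) = 1 + 0 = 1
depth(times(v, succ(v))) = 1 + max(0, 1) = 2
depth(succ(times(v, succ(v)))) = 1 + depth(times(v, succ(v))) = 1 + 2 = 3

3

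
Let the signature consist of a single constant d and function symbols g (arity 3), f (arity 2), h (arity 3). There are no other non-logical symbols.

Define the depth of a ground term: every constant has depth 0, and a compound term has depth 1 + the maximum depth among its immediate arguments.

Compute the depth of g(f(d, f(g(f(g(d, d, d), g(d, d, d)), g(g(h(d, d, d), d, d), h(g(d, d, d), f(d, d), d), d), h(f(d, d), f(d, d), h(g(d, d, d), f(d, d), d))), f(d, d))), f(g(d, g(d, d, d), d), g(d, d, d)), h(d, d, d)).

depth(g(d, d, d)) = 1 + max(0, 0, 0) = 1
depth(f(g(d, d, d), g(d, d, d))) = 1 + max(1, 1) = 2
depth(h(d, d, d)) = 1 + max(0, 0, 0) = 1
depth(g(h(d, d, d), d, d)) = 1 + max(1, 0, 0) = 2
depth(f(d, d)) = 1 + max(0, 0) = 1
depth(h(g(d, d, d), f(d, d), d)) = 1 + max(1, 1, 0) = 2
depth(g(g(h(d, d, d), d, d), h(g(d, d, d), f(d, d), d), d)) = 1 + max(2, 2, 0) = 3
depth(h(f(d, d), f(d, d), h(g(d, d, d), f(d, d), d))) = 1 + max(1, 1, 2) = 3
depth(g(f(g(d, d, d), g(d, d, d)), g(g(h(d, d, d), d, d), h(g(d, d, d), f(d, d), d), d), h(f(d, d), f(d, d), h(g(d, d, d), f(d, d), d)))) = 1 + max(2, 3, 3) = 4
depth(f(g(f(g(d, d, d), g(d, d, d)), g(g(h(d, d, d), d, d), h(g(d, d, d), f(d, d), d), d), h(f(d, d), f(d, d), h(g(d, d, d), f(d, d), d))), f(d, d))) = 1 + max(4, 1) = 5
depth(f(d, f(g(f(g(d, d, d), g(d, d, d)), g(g(h(d, d, d), d, d), h(g(d, d, d), f(d, d), d), d), h(f(d, d), f(d, d), h(g(d, d, d), f(d, d), d))), f(d, d)))) = 1 + max(0, 5) = 6
depth(g(d, g(d, d, d), d)) = 1 + max(0, 1, 0) = 2
depth(f(g(d, g(d, d, d), d), g(d, d, d))) = 1 + max(2, 1) = 3
depth(g(f(d, f(g(f(g(d, d, d), g(d, d, d)), g(g(h(d, d, d), d, d), h(g(d, d, d), f(d, d), d), d), h(f(d, d), f(d, d), h(g(d, d, d), f(d, d), d))), f(d, d))), f(g(d, g(d, d, d), d), g(d, d, d)), h(d, d, d))) = 1 + max(6, 3, 1) = 7

7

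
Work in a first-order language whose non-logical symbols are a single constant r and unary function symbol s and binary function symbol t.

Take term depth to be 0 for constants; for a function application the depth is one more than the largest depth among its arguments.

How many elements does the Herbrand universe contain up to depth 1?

3

Let N_k = |{terms of depth ≤ k}|. Then N_0 = 1 and N_k = 1 + N_{k-1} + N_{k-1}^2 for k ≥ 1 (one summand per function symbol, arity giving the exponent).
N_0 = 1
N_1 = 1 + 1 + 1^2 = 3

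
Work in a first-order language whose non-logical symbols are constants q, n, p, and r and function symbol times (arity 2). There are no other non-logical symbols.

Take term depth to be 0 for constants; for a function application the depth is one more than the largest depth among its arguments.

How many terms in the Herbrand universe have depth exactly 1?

Let N_k = |{terms of depth ≤ k}|. Then N_0 = 4 and N_k = 4 + N_{k-1}^2 for k ≥ 1 (one summand per function symbol, arity giving the exponent).
N_0 = 4
N_1 = 4 + 4^2 = 20
Terms of depth exactly 1: N_1 − N_0 = 20 − 4 = 16.

16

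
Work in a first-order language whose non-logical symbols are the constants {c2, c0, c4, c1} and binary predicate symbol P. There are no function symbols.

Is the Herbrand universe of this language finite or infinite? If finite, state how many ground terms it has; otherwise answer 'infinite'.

There are no function symbols, so every ground term is one of the 4 constants.
The Herbrand universe is {c2, c0, c4, c1}, which is finite with 4 elements.

4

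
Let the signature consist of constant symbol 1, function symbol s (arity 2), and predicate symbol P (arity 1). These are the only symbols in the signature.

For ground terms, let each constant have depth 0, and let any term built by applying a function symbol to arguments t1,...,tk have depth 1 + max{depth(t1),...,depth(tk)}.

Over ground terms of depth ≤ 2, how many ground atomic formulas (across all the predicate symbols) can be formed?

First count ground terms of depth ≤ 2.
Write N_k for the number of ground terms of depth ≤ k. A term of depth ≤ k is either a constant or a function symbol applied to arguments of depth ≤ k−1, so N_k = 1 + N_{k-1}^2.
N_0 = 1
N_1 = 1 + 1^2 = 2
N_2 = 1 + 2^2 = 5
So |H| = 5.
A ground atom is a predicate applied to a tuple of terms from H, so the count is the sum over predicates of |H|^arity:
  P: 5
Total ground atoms: 5.

5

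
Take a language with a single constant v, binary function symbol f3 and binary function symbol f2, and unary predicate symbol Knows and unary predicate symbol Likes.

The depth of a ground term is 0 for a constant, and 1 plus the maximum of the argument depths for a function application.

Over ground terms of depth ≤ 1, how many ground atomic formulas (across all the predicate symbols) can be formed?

6

First count ground terms of depth ≤ 1.
If N_k denotes the number of depth-≤k ground terms, the 1 constant gives N_0 = 1, and each function symbol of arity r contributes N_{k-1}^r new terms at level k: N_k = 1 + N_{k-1}^2 + N_{k-1}^2.
N_0 = 1
N_1 = 1 + 1^2 + 1^2 = 3
Explicitly: v, f3(v, v), f2(v, v).
So |H| = 3.
For each predicate symbol, the number of ground atoms is |H| raised to its arity; summing:
  Knows: 3;  Likes: 3
Total ground atoms: 3 + 3 = 6.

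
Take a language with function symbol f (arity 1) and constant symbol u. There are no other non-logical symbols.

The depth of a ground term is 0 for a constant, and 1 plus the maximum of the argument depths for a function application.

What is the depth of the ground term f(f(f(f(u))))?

depth(f(u)) = 1 + depth(u) = 1 + 0 = 1
depth(f(f(u))) = 1 + depth(f(u)) = 1 + 1 = 2
depth(f(f(f(u)))) = 1 + depth(f(f(u))) = 1 + 2 = 3
depth(f(f(f(f(u))))) = 1 + depth(f(f(f(u)))) = 1 + 3 = 4

4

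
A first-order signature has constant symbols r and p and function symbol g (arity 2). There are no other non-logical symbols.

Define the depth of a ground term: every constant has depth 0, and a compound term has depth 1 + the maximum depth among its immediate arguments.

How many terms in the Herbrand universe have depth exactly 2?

Let N_k count ground terms of depth at most k. Each non-constant term of depth ≤ k is some function symbol applied to depth-≤(k−1) arguments, giving N_k = 2 + N_{k-1}^2.
N_0 = 2
N_1 = 2 + 2^2 = 6
N_2 = 2 + 6^2 = 38
Terms of depth exactly 2: N_2 − N_1 = 38 − 6 = 32.

32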